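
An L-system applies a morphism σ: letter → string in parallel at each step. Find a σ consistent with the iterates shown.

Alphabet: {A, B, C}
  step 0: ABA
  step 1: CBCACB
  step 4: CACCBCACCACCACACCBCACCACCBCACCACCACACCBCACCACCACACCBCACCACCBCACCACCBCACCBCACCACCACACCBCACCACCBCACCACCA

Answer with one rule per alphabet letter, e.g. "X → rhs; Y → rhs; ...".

A->CB, B->CA, C->CAC

  step 0 ⇒ step 1: ABA ⇒ CB·CA·CB
    A ↦ CB
    B ↦ CA
    C ↦ CAC  (constrained at step 1)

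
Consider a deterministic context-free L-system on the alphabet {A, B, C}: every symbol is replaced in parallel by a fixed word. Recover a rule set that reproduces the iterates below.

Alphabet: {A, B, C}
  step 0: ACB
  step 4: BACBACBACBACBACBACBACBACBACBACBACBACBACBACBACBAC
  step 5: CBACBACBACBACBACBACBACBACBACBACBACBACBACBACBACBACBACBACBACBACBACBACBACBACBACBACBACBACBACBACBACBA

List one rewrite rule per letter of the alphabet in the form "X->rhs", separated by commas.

  step 4 ⇒ step 5: BACBACBACBACBACBACBACBACBACBACBACBACBACBACBACBAC ⇒ CBA·C·BA·CBA·C·BA·CBA·C·BA·CBA·C·BA·CBA·C·BA·CBA·C·BA·CBA·C·BA·CBA·C·BA·CBA·C·BA·CBA·C·BA·CBA·C·BA·CBA·C·BA·CBA·C·BA·CBA·C·BA·CBA·C·BA·CBA·C·BA
    A ↦ C
    B ↦ CBA
    C ↦ BA

A->C, B->CBA, C->BA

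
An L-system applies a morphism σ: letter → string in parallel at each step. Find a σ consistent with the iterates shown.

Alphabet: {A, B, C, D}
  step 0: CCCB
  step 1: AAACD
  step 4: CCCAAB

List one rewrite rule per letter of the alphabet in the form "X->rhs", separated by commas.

  step 0 ⇒ step 1: CCCB ⇒ A·A·A·CD
    B ↦ CD
    C ↦ A
    A ↦ C  (constrained at step 1)
    D ↦ B  (constrained at step 1)

A->C, B->CD, C->A, D->B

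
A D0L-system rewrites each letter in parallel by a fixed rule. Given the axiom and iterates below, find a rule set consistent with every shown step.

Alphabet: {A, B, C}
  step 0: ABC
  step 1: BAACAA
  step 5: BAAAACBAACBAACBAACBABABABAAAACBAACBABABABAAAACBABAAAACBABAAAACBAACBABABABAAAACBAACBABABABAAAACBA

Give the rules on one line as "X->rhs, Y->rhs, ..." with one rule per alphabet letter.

  step 0 ⇒ step 1: ABC ⇒ BA·AC·AA
    A ↦ BA
    B ↦ AC
    C ↦ AA

A->BA, B->AC, C->AA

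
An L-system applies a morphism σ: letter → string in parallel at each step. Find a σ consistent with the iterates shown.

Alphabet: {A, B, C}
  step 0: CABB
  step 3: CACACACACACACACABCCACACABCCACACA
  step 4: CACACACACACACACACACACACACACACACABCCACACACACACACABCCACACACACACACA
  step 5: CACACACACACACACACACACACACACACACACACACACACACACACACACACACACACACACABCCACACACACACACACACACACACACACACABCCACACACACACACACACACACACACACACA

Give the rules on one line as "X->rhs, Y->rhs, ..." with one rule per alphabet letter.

  step 4 ⇒ step 5: CACACACACACACACACACACACACACACACABCCACACACACACACABCCACACACACACACA ⇒ CA·CA·CA·CA·CA·CA·CA·CA·CA·CA·CA·CA·CA·CA·CA·CA·CA·CA·CA·CA·CA·CA·CA·CA·CA·CA·CA·CA·CA·CA·CA·CA·BC·CA·CA·CA·CA·CA·CA·CA·CA·CA·CA·CA·CA·CA·CA·CA·BC·CA·CA·CA·CA·CA·CA·CA·CA·CA·CA·CA·CA·CA·CA·CA
    A ↦ CA
    B ↦ BC
    C ↦ CA

A->CA, B->BC, C->CA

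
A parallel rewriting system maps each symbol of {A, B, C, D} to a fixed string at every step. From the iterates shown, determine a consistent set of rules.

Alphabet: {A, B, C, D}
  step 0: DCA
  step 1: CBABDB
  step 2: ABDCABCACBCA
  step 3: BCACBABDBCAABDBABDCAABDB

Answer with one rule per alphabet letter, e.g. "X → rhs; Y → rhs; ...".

A->B, B->CA, C->ABD, D->CB

  step 2 ⇒ step 3: ABDCABCACBCA ⇒ B·CA·CB·ABD·B·CA·ABD·B·ABD·CA·ABD·B
    A ↦ B
    B ↦ CA
    C ↦ ABD
    D ↦ CB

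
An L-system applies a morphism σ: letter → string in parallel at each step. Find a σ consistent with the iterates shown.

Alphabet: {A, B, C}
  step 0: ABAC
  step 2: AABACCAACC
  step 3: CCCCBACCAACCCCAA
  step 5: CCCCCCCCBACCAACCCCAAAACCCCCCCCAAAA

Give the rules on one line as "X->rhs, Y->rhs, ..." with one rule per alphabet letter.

A->CC, B->BA, C->A

  step 2 ⇒ step 3: AABACCAACC ⇒ CC·CC·BA·CC·A·A·CC·CC·A·A
    A ↦ CC
    B ↦ BA
    C ↦ A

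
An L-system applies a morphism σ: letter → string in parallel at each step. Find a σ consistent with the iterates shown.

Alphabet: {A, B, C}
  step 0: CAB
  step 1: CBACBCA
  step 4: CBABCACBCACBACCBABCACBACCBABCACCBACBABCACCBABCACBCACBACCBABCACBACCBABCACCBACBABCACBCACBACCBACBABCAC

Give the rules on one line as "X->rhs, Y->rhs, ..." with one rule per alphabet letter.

  step 0 ⇒ step 1: CAB ⇒ CBA·C·BCA
    A ↦ C
    B ↦ BCA
    C ↦ CBA

A->C, B->BCA, C->CBA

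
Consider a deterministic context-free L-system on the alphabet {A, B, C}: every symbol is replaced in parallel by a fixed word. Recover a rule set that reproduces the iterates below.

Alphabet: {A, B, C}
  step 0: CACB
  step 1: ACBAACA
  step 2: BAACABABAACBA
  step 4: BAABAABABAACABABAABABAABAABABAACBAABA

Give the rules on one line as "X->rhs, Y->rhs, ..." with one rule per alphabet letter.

A->BA, B->A, C->AC

  step 1 ⇒ step 2: ACBAACA ⇒ BA·AC·A·BA·BA·AC·BA
    A ↦ BA
    B ↦ A
    C ↦ AC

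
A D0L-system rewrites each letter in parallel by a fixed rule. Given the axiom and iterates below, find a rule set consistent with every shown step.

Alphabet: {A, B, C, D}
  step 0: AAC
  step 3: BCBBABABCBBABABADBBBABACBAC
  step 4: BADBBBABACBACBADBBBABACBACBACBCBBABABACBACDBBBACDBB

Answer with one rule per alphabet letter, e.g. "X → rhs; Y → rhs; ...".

  step 3 ⇒ step 4: BCBBABABCBBABABADBBBABACBAC ⇒ BA·DBB·BA·BA·C·BA·C·BA·DBB·BA·BA·C·BA·C·BA·C·BCB·BA·BA·BA·C·BA·C·DBB·BA·C·DBB
    A ↦ C
    B ↦ BA
    C ↦ DBB
    D ↦ BCB

A->C, B->BA, C->DBB, D->BCB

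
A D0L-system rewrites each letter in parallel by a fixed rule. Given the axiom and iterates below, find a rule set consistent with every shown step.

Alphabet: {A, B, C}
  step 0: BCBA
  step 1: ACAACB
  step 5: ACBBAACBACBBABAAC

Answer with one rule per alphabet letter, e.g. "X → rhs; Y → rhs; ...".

  step 0 ⇒ step 1: BCBA ⇒ AC·A·AC·B
    A ↦ B
    B ↦ AC
    C ↦ A

A->B, B->AC, C->A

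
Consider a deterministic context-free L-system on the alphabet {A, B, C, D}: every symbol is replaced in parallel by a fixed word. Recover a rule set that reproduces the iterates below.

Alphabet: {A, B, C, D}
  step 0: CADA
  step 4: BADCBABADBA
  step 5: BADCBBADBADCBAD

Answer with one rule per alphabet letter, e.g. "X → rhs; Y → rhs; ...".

  step 4 ⇒ step 5: BADCBABADBA ⇒ BA·D·C·B·BA·D·BA·D·C·BA·D
    A ↦ D
    B ↦ BA
    C ↦ B
    D ↦ C

A->D, B->BA, C->B, D->C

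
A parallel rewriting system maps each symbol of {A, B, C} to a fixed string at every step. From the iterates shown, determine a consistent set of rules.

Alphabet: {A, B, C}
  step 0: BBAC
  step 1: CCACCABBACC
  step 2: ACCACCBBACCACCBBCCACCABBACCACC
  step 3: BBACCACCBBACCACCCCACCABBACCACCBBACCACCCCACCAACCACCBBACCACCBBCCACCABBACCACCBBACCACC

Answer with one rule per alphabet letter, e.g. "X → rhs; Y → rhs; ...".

A->BB, B->CCA, C->ACC

  step 2 ⇒ step 3: ACCACCBBACCACCBBCCACCABBACCACC ⇒ BB·ACC·ACC·BB·ACC·ACC·CCA·CCA·BB·ACC·ACC·BB·ACC·ACC·CCA·CCA·ACC·ACC·BB·ACC·ACC·BB·CCA·CCA·BB·ACC·ACC·BB·ACC·ACC
    A ↦ BB
    B ↦ CCA
    C ↦ ACC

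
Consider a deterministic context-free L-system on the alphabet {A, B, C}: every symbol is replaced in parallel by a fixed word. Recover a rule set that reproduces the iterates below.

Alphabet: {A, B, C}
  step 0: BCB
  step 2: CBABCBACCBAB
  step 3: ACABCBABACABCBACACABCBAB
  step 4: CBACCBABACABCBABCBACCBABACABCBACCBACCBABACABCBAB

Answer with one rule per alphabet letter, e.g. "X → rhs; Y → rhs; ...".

A->CB, B->AB, C->AC

  step 3 ⇒ step 4: ACABCBABACABCBACACABCBAB ⇒ CB·AC·CB·AB·AC·AB·CB·AB·CB·AC·CB·AB·AC·AB·CB·AC·CB·AC·CB·AB·AC·AB·CB·AB
    A ↦ CB
    B ↦ AB
    C ↦ AC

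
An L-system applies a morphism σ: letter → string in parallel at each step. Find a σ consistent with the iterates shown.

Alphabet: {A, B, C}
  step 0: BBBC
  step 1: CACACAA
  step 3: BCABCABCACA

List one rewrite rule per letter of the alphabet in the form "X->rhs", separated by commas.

A->B, B->CA, C->A

  step 0 ⇒ step 1: BBBC ⇒ CA·CA·CA·A
    B ↦ CA
    C ↦ A
    A ↦ B  (constrained at step 1)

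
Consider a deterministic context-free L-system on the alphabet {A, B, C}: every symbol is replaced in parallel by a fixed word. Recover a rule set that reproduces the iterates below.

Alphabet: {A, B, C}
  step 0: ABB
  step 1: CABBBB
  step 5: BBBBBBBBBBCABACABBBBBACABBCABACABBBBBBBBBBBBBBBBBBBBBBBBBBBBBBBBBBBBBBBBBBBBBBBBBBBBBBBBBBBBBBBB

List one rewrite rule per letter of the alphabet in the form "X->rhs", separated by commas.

A->CA, B->BB, C->BA

  step 0 ⇒ step 1: ABB ⇒ CA·BB·BB
    A ↦ CA
    B ↦ BB
    C ↦ BA  (constrained at step 1)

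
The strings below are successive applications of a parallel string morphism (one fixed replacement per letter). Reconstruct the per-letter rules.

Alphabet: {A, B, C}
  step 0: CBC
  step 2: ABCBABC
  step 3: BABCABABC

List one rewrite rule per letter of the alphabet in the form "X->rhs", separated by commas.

  step 2 ⇒ step 3: ABCBABC ⇒ B·A·BC·A·B·A·BC
    A ↦ B
    B ↦ A
    C ↦ BC

A->B, B->A, C->BC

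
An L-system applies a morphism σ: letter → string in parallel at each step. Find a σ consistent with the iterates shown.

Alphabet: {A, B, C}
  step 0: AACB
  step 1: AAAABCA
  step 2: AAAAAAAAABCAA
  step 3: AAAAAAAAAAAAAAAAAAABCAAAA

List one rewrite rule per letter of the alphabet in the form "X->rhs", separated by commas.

A->AA, B->A, C->BC

  step 2 ⇒ step 3: AAAAAAAAABCAA ⇒ AA·AA·AA·AA·AA·AA·AA·AA·AA·A·BC·AA·AA
    A ↦ AA
    B ↦ A
    C ↦ BC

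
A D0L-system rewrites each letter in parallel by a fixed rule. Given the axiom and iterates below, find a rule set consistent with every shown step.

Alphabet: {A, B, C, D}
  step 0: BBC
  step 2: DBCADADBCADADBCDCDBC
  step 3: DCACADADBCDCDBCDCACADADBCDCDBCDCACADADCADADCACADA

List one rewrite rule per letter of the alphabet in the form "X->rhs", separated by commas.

A->DBC, B->AC, C->ADA, D->DC

  step 2 ⇒ step 3: DBCADADBCADADBCDCDBC ⇒ DC·AC·ADA·DBC·DC·DBC·DC·AC·ADA·DBC·DC·DBC·DC·AC·ADA·DC·ADA·DC·AC·ADA
    A ↦ DBC
    B ↦ AC
    C ↦ ADA
    D ↦ DC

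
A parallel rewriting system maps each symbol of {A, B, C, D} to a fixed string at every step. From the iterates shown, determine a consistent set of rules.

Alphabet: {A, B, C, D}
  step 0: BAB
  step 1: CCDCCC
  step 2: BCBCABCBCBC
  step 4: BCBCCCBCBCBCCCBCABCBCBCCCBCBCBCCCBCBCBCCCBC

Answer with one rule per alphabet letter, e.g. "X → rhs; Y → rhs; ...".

A->DC, B->CC, C->BC, D->A

  step 1 ⇒ step 2: CCDCCC ⇒ BC·BC·A·BC·BC·BC
    C ↦ BC
    D ↦ A
  step 0 ⇒ step 1: BAB ⇒ CC·DC·CC
    A ↦ DC
  step 0 ⇒ step 1: BAB ⇒ CC·DC·CC
    B ↦ CC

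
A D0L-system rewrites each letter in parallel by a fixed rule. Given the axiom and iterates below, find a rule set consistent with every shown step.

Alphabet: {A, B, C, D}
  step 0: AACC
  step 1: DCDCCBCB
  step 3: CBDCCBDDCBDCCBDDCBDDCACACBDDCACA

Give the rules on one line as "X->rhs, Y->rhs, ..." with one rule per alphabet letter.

  step 0 ⇒ step 1: AACC ⇒ DC·DC·CB·CB
    A ↦ DC
    C ↦ CB
    B ↦ DD  (constrained at step 1)
    D ↦ CA  (constrained at step 1)

A->DC, B->DD, C->CB, D->CA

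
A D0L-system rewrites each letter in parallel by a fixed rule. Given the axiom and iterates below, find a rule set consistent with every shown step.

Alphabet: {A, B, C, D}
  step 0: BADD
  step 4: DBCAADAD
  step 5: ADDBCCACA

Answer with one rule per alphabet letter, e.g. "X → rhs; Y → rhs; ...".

A->C, B->D, C->DB, D->A

  step 4 ⇒ step 5: DBCAADAD ⇒ A·D·DB·C·C·A·C·A
    A ↦ C
    B ↦ D
    C ↦ DB
    D ↦ A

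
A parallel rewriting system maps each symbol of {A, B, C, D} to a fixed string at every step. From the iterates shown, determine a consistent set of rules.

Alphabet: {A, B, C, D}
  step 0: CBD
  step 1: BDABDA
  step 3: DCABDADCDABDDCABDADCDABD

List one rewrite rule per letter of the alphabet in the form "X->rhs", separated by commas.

  step 0 ⇒ step 1: CBD ⇒ BD·AB·DA
    B ↦ AB
    C ↦ BD
    D ↦ DA
    A ↦ DC  (constrained at step 1)

A->DC, B->AB, C->BD, D->DA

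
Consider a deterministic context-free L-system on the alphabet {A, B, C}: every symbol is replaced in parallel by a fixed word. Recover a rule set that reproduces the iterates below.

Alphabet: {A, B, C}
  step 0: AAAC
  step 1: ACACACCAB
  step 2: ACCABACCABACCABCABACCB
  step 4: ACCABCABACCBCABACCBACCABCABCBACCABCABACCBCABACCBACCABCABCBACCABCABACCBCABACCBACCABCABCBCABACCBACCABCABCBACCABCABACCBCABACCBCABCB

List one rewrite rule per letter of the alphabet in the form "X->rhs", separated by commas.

  step 1 ⇒ step 2: ACACACCAB ⇒ AC·CAB·AC·CAB·AC·CAB·CAB·AC·CB
    A ↦ AC
    B ↦ CB
    C ↦ CAB

A->AC, B->CB, C->CAB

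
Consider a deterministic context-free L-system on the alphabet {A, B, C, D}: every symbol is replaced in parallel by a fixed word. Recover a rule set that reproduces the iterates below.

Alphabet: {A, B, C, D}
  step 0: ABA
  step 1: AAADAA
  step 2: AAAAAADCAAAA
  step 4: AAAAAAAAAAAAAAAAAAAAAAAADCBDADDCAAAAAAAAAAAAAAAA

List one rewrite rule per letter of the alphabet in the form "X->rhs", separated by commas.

A->AA, B->AD, C->BD, D->DC

  step 1 ⇒ step 2: AAADAA ⇒ AA·AA·AA·DC·AA·AA
    A ↦ AA
    D ↦ DC
  step 0 ⇒ step 1: ABA ⇒ AA·AD·AA
    B ↦ AD
    C ↦ BD  (constrained at step 2)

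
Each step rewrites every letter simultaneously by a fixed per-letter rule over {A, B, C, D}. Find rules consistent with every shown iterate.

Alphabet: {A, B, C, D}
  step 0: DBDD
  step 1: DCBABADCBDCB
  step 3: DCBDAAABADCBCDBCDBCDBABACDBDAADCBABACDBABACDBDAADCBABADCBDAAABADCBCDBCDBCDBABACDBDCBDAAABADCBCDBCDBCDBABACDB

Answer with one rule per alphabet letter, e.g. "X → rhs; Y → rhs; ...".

  step 0 ⇒ step 1: DBDD ⇒ DCB·ABA·DCB·DCB
    B ↦ ABA
    D ↦ DCB
    A ↦ CDB  (constrained at step 1)
    C ↦ DAA  (constrained at step 1)

A->CDB, B->ABA, C->DAA, D->DCB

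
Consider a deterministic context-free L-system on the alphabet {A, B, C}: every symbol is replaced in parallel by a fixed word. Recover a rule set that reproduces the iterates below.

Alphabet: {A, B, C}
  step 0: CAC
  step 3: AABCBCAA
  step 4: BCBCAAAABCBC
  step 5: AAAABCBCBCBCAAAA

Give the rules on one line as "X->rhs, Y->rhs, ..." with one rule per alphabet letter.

  step 4 ⇒ step 5: BCBCAAAABCBC ⇒ A·A·A·A·BC·BC·BC·BC·A·A·A·A
    A ↦ BC
    B ↦ A
    C ↦ A

A->BC, B->A, C->A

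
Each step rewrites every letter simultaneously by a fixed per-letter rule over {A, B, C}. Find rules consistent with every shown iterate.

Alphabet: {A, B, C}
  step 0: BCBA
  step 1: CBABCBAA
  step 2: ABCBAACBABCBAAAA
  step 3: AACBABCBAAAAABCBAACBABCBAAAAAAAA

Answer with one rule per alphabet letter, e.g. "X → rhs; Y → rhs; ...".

A->AA, B->CB, C->AB

  step 2 ⇒ step 3: ABCBAACBABCBAAAA ⇒ AA·CB·AB·CB·AA·AA·AB·CB·AA·CB·AB·CB·AA·AA·AA·AA
    A ↦ AA
    B ↦ CB
    C ↦ AB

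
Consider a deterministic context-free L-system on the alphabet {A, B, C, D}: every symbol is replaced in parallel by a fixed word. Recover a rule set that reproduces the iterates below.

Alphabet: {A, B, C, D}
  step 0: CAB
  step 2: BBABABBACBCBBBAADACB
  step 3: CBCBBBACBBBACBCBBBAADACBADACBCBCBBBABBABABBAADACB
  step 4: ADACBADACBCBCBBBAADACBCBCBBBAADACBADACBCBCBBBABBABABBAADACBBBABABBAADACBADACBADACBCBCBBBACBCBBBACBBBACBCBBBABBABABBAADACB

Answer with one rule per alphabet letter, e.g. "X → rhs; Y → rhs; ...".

  step 3 ⇒ step 4: CBCBBBACBBBACBCBBBAADACBADACBCBCBBBABBABABBAADACB ⇒ ADA·CB·ADA·CB·CB·CB·BBA·ADA·CB·CB·CB·BBA·ADA·CB·ADA·CB·CB·CB·BBA·BBA·BA·BBA·ADA·CB·BBA·BA·BBA·ADA·CB·ADA·CB·ADA·CB·CB·CB·BBA·CB·CB·BBA·CB·BBA·CB·CB·BBA·BBA·BA·BBA·ADA·CB
    A ↦ BBA
    B ↦ CB
    C ↦ ADA
    D ↦ BA

A->BBA, B->CB, C->ADA, D->BA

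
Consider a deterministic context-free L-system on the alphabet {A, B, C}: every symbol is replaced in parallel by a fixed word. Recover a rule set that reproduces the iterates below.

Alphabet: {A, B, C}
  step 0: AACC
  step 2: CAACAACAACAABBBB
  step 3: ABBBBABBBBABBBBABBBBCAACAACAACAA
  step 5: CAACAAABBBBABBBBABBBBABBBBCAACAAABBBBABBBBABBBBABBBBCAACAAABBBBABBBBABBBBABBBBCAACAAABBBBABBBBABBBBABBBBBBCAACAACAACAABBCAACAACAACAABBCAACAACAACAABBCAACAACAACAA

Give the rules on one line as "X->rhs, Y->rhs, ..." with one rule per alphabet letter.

  step 2 ⇒ step 3: CAACAACAACAABBBB ⇒ A·BB·BB·A·BB·BB·A·BB·BB·A·BB·BB·CAA·CAA·CAA·CAA
    A ↦ BB
    B ↦ CAA
    C ↦ A

A->BB, B->CAA, C->A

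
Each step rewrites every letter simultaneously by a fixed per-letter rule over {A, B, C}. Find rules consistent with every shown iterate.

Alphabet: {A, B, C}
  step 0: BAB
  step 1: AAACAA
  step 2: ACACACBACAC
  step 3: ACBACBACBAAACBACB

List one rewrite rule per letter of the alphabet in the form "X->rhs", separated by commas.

A->AC, B->AA, C->B

  step 2 ⇒ step 3: ACACACBACAC ⇒ AC·B·AC·B·AC·B·AA·AC·B·AC·B
    A ↦ AC
    B ↦ AA
    C ↦ B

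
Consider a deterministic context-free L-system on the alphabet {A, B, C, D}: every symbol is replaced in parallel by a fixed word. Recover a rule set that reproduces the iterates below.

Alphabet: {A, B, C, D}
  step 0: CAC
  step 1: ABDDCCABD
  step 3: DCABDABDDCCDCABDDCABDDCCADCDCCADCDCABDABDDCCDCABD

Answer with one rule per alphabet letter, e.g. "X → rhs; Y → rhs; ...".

A->DCC, B->A, C->ABD, D->DC

  step 0 ⇒ step 1: CAC ⇒ ABD·DCC·ABD
    A ↦ DCC
    C ↦ ABD
    B ↦ A  (constrained at step 1)
    D ↦ DC  (constrained at step 1)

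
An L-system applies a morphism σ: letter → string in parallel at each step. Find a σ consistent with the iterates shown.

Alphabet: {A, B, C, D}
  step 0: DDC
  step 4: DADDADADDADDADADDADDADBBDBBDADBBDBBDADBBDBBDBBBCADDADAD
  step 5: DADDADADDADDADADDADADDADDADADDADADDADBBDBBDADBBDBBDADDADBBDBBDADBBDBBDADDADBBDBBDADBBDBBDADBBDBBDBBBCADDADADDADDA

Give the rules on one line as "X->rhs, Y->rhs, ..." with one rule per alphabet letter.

A->D, B->DBB, C->BCA, D->DA

  step 4 ⇒ step 5: DADDADADDADDADADDADDADBBDBBDADBBDBBDADBBDBBDBBBCADDADAD ⇒ DA·D·DA·DA·D·DA·D·DA·DA·D·DA·DA·D·DA·D·DA·DA·D·DA·DA·D·DA·DBB·DBB·DA·DBB·DBB·DA·D·DA·DBB·DBB·DA·DBB·DBB·DA·D·DA·DBB·DBB·DA·DBB·DBB·DA·DBB·DBB·DBB·BCA·D·DA·DA·D·DA·D·DA
    A ↦ D
    B ↦ DBB
    C ↦ BCA
    D ↦ DA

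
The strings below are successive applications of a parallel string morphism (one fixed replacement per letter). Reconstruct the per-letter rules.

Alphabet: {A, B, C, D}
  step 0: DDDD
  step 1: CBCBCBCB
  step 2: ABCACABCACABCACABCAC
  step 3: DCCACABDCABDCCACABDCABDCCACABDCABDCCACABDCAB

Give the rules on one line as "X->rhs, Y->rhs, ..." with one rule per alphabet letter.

  step 2 ⇒ step 3: ABCACABCACABCACABCAC ⇒ DC·CAC·AB·DC·AB·DC·CAC·AB·DC·AB·DC·CAC·AB·DC·AB·DC·CAC·AB·DC·AB
    A ↦ DC
    B ↦ CAC
    C ↦ AB
  step 0 ⇒ step 1: DDDD ⇒ CB·CB·CB·CB
    D ↦ CB

A->DC, B->CAC, C->AB, D->CB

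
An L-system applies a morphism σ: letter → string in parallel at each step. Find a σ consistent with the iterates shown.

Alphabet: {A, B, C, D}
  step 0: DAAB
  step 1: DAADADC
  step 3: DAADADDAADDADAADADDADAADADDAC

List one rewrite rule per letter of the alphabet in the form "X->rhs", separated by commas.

  step 0 ⇒ step 1: DAAB ⇒ DA·AD·AD·C
    A ↦ AD
    B ↦ C
    D ↦ DA
    C ↦ ADB  (constrained at step 1)

A->AD, B->C, C->ADB, D->DA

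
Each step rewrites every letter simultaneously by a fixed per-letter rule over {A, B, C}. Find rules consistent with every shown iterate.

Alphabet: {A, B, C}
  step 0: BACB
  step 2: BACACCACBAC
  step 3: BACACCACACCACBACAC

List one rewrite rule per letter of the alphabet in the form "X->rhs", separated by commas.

  step 2 ⇒ step 3: BACACCACBAC ⇒ BA·C·AC·C·AC·AC·C·AC·BA·C·AC
    A ↦ C
    B ↦ BA
    C ↦ AC

A->C, B->BA, C->AC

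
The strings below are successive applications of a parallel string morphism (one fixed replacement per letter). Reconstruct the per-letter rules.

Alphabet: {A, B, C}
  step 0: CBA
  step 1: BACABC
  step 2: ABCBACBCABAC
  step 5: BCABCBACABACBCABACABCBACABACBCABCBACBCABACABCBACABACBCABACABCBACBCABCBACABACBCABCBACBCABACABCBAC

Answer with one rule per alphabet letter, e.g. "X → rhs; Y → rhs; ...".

A->BC, B->A, C->BAC

  step 1 ⇒ step 2: BACABC ⇒ A·BC·BAC·BC·A·BAC
    A ↦ BC
    B ↦ A
    C ↦ BAC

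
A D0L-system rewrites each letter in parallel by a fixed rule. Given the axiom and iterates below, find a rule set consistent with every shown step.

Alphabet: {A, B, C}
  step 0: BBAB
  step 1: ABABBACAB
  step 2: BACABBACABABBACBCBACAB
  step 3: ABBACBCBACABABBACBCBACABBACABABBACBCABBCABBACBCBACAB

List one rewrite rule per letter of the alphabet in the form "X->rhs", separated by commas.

A->BAC, B->AB, C->BC

  step 2 ⇒ step 3: BACABBACABABBACBCBACAB ⇒ AB·BAC·BC·BAC·AB·AB·BAC·BC·BAC·AB·BAC·AB·AB·BAC·BC·AB·BC·AB·BAC·BC·BAC·AB
    A ↦ BAC
    B ↦ AB
    C ↦ BC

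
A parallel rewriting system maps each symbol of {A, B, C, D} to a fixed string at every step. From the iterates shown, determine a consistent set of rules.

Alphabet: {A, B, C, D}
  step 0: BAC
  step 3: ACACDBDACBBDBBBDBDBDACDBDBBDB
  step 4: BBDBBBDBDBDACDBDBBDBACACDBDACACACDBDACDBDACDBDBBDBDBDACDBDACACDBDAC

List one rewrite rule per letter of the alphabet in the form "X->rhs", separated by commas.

  step 3 ⇒ step 4: ACACDBDACBBDBBBDBDBDACDBDBBDB ⇒ B·BDB·B·BDB·DBD·AC·DBD·B·BDB·AC·AC·DBD·AC·AC·AC·DBD·AC·DBD·AC·DBD·B·BDB·DBD·AC·DBD·AC·AC·DBD·AC
    A ↦ B
    B ↦ AC
    C ↦ BDB
    D ↦ DBD

A->B, B->AC, C->BDB, D->DBD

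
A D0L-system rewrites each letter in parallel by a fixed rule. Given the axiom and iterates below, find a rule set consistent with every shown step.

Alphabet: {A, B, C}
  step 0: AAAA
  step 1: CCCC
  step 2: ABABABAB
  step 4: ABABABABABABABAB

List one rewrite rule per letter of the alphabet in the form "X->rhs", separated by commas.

  step 1 ⇒ step 2: CCCC ⇒ AB·AB·AB·AB
    C ↦ AB
  step 0 ⇒ step 1: AAAA ⇒ C·C·C·C
    A ↦ C
    B ↦ C  (constrained at step 2)

A->C, B->C, C->AB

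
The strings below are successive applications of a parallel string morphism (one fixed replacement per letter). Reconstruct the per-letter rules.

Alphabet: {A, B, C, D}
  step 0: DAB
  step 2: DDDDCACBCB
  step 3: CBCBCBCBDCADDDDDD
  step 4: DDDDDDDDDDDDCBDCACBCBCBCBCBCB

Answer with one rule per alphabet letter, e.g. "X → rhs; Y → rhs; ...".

  step 3 ⇒ step 4: CBCBCBCBDCADDDDDD ⇒ D·DD·D·DD·D·DD·D·DD·CB·D·CA·CB·CB·CB·CB·CB·CB
    A ↦ CA
    B ↦ DD
    C ↦ D
    D ↦ CB

A->CA, B->DD, C->D, D->CB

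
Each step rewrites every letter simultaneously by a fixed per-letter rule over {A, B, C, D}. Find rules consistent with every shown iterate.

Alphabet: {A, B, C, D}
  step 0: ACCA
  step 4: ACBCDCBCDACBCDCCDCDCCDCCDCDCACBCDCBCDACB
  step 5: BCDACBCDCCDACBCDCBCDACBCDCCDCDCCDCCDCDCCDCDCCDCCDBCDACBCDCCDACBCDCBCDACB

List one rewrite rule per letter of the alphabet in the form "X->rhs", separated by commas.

  step 4 ⇒ step 5: ACBCDCBCDACBCDCCDCDCCDCCDCDCACBCDCBCDACB ⇒ B·CD·ACB·CD·C·CD·ACB·CD·C·B·CD·ACB·CD·C·CD·CD·C·CD·C·CD·CD·C·CD·CD·C·CD·C·CD·B·CD·ACB·CD·C·CD·ACB·CD·C·B·CD·ACB
    A ↦ B
    B ↦ ACB
    C ↦ CD
    D ↦ C

A->B, B->ACB, C->CD, D->C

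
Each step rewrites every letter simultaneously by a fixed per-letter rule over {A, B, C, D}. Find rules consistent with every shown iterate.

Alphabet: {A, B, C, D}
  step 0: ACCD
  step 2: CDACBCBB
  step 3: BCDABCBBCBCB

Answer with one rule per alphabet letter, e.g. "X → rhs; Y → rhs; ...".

  step 2 ⇒ step 3: CDACBCBB ⇒ B·C·DA·B·CB·B·CB·CB
    A ↦ DA
    B ↦ CB
    C ↦ B
    D ↦ C

A->DA, B->CB, C->B, D->C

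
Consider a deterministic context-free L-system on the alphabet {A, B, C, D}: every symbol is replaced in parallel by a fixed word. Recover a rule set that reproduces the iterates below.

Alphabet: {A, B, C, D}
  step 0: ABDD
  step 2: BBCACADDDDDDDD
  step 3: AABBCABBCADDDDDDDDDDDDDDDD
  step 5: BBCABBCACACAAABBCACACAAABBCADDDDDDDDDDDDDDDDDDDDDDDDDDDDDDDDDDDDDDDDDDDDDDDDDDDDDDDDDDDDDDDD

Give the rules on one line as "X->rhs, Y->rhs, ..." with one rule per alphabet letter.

A->CA, B->A, C->BB, D->DD

  step 2 ⇒ step 3: BBCACADDDDDDDD ⇒ A·A·BB·CA·BB·CA·DD·DD·DD·DD·DD·DD·DD·DD
    A ↦ CA
    B ↦ A
    C ↦ BB
    D ↦ DD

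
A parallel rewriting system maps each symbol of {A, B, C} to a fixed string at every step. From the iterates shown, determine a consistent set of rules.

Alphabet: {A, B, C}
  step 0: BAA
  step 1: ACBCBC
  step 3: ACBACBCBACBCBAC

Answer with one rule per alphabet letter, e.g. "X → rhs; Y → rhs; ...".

  step 0 ⇒ step 1: BAA ⇒ AC·BC·BC
    A ↦ BC
    B ↦ AC
    C ↦ B  (constrained at step 1)

A->BC, B->AC, C->B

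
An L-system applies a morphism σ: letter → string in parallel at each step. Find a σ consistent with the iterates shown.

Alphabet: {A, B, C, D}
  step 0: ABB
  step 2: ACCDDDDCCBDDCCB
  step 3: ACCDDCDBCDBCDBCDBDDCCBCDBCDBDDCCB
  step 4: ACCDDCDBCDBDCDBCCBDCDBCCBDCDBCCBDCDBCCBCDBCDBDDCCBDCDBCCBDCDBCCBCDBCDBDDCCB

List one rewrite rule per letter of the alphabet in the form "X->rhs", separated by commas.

A->ACC, B->CCB, C->D, D->CDB

  step 3 ⇒ step 4: ACCDDCDBCDBCDBCDBDDCCBCDBCDBDDCCB ⇒ ACC·D·D·CDB·CDB·D·CDB·CCB·D·CDB·CCB·D·CDB·CCB·D·CDB·CCB·CDB·CDB·D·D·CCB·D·CDB·CCB·D·CDB·CCB·CDB·CDB·D·D·CCB
    A ↦ ACC
    B ↦ CCB
    C ↦ D
    D ↦ CDB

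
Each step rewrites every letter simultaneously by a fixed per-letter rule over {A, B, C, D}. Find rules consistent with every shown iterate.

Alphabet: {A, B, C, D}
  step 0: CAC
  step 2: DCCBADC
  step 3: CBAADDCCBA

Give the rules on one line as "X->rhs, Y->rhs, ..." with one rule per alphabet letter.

  step 2 ⇒ step 3: DCCBADC ⇒ CB·A·A·D·DC·CB·A
    A ↦ DC
    B ↦ D
    C ↦ A
    D ↦ CB

A->DC, B->D, C->A, D->CB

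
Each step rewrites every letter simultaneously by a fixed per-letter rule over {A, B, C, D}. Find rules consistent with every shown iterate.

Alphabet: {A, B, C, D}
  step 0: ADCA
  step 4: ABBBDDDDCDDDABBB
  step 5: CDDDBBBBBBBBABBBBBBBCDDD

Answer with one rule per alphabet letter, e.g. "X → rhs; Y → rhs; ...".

A->C, B->D, C->AB, D->BB

  step 4 ⇒ step 5: ABBBDDDDCDDDABBB ⇒ C·D·D·D·BB·BB·BB·BB·AB·BB·BB·BB·C·D·D·D
    A ↦ C
    B ↦ D
    C ↦ AB
    D ↦ BB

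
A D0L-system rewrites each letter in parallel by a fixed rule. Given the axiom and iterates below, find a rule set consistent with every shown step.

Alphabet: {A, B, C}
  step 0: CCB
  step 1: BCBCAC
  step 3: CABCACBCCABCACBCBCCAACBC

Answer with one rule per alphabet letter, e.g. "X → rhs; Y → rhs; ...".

  step 0 ⇒ step 1: CCB ⇒ BC·BC·AC
    B ↦ AC
    C ↦ BC
    A ↦ CA  (constrained at step 1)

A->CA, B->AC, C->BC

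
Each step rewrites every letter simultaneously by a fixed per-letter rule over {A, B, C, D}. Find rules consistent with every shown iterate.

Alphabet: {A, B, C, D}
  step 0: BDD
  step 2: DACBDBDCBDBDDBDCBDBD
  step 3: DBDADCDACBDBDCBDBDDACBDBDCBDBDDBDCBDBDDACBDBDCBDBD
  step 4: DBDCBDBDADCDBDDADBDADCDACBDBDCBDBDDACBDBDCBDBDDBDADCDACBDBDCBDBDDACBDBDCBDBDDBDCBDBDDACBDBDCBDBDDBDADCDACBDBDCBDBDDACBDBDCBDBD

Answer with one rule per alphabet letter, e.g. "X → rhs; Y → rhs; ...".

A->ADC, B->CB, C->DA, D->DBD

  step 3 ⇒ step 4: DBDADCDACBDBDCBDBDDACBDBDCBDBDDBDCBDBDDACBDBDCBDBD ⇒ DBD·CB·DBD·ADC·DBD·DA·DBD·ADC·DA·CB·DBD·CB·DBD·DA·CB·DBD·CB·DBD·DBD·ADC·DA·CB·DBD·CB·DBD·DA·CB·DBD·CB·DBD·DBD·CB·DBD·DA·CB·DBD·CB·DBD·DBD·ADC·DA·CB·DBD·CB·DBD·DA·CB·DBD·CB·DBD
    A ↦ ADC
    B ↦ CB
    C ↦ DA
    D ↦ DBD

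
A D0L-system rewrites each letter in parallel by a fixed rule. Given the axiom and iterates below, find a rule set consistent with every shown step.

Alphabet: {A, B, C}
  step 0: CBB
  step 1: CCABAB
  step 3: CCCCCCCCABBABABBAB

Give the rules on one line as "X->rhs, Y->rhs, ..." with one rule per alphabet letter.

A->B, B->AB, C->CC

  step 0 ⇒ step 1: CBB ⇒ CC·AB·AB
    B ↦ AB
    C ↦ CC
    A ↦ B  (constrained at step 1)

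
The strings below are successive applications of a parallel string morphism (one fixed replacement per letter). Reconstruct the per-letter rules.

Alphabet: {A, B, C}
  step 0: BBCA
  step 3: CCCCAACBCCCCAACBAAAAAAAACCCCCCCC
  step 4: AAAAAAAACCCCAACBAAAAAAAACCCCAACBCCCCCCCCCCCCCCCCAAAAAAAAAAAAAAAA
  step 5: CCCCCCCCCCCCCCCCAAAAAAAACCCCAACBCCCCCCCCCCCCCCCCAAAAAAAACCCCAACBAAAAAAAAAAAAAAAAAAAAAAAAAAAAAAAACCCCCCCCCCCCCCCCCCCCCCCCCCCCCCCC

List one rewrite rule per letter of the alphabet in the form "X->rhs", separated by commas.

A->CC, B->CB, C->AA

  step 4 ⇒ step 5: AAAAAAAACCCCAACBAAAAAAAACCCCAACBCCCCCCCCCCCCCCCCAAAAAAAAAAAAAAAA ⇒ CC·CC·CC·CC·CC·CC·CC·CC·AA·AA·AA·AA·CC·CC·AA·CB·CC·CC·CC·CC·CC·CC·CC·CC·AA·AA·AA·AA·CC·CC·AA·CB·AA·AA·AA·AA·AA·AA·AA·AA·AA·AA·AA·AA·AA·AA·AA·AA·CC·CC·CC·CC·CC·CC·CC·CC·CC·CC·CC·CC·CC·CC·CC·CC
    A ↦ CC
    B ↦ CB
    C ↦ AA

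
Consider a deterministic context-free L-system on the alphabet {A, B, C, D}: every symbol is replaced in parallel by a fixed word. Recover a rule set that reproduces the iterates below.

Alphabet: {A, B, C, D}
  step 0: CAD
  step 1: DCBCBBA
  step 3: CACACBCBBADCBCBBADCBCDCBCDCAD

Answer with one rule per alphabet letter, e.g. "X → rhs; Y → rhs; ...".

A->CBC, B->CA, C->D, D->BBA

  step 0 ⇒ step 1: CAD ⇒ D·CBC·BBA
    A ↦ CBC
    C ↦ D
    D ↦ BBA
    B ↦ CA  (constrained at step 1)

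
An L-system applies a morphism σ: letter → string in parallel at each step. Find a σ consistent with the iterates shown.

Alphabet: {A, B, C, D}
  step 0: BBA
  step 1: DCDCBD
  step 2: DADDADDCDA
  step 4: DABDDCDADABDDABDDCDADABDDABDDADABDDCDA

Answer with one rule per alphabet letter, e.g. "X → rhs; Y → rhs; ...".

A->BD, B->DC, C->D, D->DA

  step 1 ⇒ step 2: DCDCBD ⇒ DA·D·DA·D·DC·DA
    B ↦ DC
    C ↦ D
    D ↦ DA
  step 0 ⇒ step 1: BBA ⇒ DC·DC·BD
    A ↦ BD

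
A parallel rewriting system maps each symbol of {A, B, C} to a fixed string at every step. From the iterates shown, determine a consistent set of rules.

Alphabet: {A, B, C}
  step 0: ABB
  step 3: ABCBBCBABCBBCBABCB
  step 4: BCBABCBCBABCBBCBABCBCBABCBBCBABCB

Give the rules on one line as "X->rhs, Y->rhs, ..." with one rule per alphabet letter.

A->B, B->CB, C->AB

  step 3 ⇒ step 4: ABCBBCBABCBBCBABCB ⇒ B·CB·AB·CB·CB·AB·CB·B·CB·AB·CB·CB·AB·CB·B·CB·AB·CB
    A ↦ B
    B ↦ CB
    C ↦ AB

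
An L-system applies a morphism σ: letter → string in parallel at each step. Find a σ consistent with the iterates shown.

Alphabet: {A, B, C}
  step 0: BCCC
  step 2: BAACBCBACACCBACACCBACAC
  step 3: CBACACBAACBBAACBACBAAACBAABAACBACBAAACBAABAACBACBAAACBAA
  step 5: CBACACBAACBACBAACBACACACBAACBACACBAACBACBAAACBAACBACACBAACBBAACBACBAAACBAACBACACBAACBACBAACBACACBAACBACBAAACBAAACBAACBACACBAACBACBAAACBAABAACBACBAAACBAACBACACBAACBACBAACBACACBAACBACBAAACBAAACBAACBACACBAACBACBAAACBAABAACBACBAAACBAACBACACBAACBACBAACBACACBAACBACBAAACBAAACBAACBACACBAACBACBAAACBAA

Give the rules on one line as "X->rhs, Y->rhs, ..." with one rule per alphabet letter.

  step 2 ⇒ step 3: BAACBCBACACCBACACCBACAC ⇒ CB·AC·AC·BAA·CB·BAA·CB·AC·BAA·AC·BAA·BAA·CB·AC·BAA·AC·BAA·BAA·CB·AC·BAA·AC·BAA
    A ↦ AC
    B ↦ CB
    C ↦ BAA

A->AC, B->CB, C->BAA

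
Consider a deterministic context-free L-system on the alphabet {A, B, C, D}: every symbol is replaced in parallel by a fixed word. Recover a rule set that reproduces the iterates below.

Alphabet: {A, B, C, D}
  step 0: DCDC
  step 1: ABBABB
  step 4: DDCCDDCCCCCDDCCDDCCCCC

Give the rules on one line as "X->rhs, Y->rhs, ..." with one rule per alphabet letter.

  step 0 ⇒ step 1: DCDC ⇒ AB·B·AB·B
    C ↦ B
    D ↦ AB
    A ↦ DDC  (constrained at step 1)
    B ↦ C  (constrained at step 1)

A->DDC, B->C, C->B, D->AB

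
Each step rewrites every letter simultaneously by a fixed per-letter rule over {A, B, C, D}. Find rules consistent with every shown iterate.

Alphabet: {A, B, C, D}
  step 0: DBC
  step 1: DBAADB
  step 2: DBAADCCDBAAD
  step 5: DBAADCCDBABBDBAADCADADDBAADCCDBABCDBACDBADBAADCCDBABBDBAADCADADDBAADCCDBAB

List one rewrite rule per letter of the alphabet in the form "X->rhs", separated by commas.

  step 1 ⇒ step 2: DBAADB ⇒ DBA·AD·C·C·DBA·AD
    A ↦ C
    B ↦ AD
    D ↦ DBA
  step 0 ⇒ step 1: DBC ⇒ DBA·AD·B
    C ↦ B

A->C, B->AD, C->B, D->DBA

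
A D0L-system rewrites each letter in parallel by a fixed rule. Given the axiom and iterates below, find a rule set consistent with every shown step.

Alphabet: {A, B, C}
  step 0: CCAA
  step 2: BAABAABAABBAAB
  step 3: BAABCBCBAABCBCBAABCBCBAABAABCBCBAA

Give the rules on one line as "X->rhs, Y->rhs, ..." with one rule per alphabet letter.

A->BC, B->BAA, C->B

  step 2 ⇒ step 3: BAABAABAABBAAB ⇒ BAA·BC·BC·BAA·BC·BC·BAA·BC·BC·BAA·BAA·BC·BC·BAA
    A ↦ BC
    B ↦ BAA
    C ↦ B  (constrained at step 0)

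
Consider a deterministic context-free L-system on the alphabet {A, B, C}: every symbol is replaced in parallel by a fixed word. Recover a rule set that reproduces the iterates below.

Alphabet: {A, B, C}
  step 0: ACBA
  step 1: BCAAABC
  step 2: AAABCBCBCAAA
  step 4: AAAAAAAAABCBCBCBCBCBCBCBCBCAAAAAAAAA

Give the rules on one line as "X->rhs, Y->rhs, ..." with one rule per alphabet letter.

  step 1 ⇒ step 2: BCAAABC ⇒ AA·A·BC·BC·BC·AA·A
    A ↦ BC
    B ↦ AA
    C ↦ A

A->BC, B->AA, C->A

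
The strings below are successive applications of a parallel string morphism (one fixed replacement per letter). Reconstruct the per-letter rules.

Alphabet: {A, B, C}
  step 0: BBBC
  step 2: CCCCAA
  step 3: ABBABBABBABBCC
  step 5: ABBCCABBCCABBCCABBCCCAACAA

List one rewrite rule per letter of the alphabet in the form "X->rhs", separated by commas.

  step 2 ⇒ step 3: CCCCAA ⇒ ABB·ABB·ABB·ABB·C·C
    A ↦ C
    C ↦ ABB
    B ↦ A  (constrained at step 0)

A->C, B->A, C->ABB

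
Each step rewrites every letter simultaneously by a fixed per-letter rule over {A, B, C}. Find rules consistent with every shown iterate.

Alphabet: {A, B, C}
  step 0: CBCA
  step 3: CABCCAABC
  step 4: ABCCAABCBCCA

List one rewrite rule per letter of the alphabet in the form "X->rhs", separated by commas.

  step 3 ⇒ step 4: CABCCAABC ⇒ A·BC·C·A·A·BC·BC·C·A
    A ↦ BC
    B ↦ C
    C ↦ A

A->BC, B->C, C->A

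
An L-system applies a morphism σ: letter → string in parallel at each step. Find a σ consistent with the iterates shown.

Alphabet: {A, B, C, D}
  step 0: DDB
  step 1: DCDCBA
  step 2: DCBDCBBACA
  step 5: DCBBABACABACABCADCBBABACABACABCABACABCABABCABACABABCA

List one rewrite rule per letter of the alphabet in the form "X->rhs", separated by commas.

  step 1 ⇒ step 2: DCDCBA ⇒ DC·B·DC·B·BA·CA
    A ↦ CA
    B ↦ BA
    C ↦ B
    D ↦ DC

A->CA, B->BA, C->B, D->DC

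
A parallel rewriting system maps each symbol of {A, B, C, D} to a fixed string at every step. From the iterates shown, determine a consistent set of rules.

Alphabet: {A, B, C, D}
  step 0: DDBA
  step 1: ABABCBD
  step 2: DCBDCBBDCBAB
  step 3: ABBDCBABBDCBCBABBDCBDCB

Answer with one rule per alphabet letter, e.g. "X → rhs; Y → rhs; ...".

A->D, B->CB, C->BD, D->AB

  step 2 ⇒ step 3: DCBDCBBDCBAB ⇒ AB·BD·CB·AB·BD·CB·CB·AB·BD·CB·D·CB
    A ↦ D
    B ↦ CB
    C ↦ BD
    D ↦ AB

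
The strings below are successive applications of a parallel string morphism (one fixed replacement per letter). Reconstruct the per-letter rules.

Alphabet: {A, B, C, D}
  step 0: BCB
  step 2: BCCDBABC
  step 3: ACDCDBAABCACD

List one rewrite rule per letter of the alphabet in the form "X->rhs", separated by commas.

A->BC, B->A, C->CD, D->BA

  step 2 ⇒ step 3: BCCDBABC ⇒ A·CD·CD·BA·A·BC·A·CD
    A ↦ BC
    B ↦ A
    C ↦ CD
    D ↦ BA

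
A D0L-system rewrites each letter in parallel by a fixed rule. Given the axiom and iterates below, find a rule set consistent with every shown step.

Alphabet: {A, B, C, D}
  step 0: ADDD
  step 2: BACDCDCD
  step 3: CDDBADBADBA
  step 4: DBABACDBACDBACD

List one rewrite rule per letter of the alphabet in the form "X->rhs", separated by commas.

A->D, B->C, C->D, D->BA

  step 3 ⇒ step 4: CDDBADBADBA ⇒ D·BA·BA·C·D·BA·C·D·BA·C·D
    A ↦ D
    B ↦ C
    C ↦ D
    D ↦ BA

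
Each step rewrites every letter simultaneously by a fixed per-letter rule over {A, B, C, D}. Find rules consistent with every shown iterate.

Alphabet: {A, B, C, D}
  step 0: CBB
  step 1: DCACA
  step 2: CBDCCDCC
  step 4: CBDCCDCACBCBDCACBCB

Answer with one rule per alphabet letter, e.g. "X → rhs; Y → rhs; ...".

  step 1 ⇒ step 2: DCACA ⇒ CB·D·CC·D·CC
    A ↦ CC
    C ↦ D
    D ↦ CB
  step 0 ⇒ step 1: CBB ⇒ D·CA·CA
    B ↦ CA

A->CC, B->CA, C->D, D->CB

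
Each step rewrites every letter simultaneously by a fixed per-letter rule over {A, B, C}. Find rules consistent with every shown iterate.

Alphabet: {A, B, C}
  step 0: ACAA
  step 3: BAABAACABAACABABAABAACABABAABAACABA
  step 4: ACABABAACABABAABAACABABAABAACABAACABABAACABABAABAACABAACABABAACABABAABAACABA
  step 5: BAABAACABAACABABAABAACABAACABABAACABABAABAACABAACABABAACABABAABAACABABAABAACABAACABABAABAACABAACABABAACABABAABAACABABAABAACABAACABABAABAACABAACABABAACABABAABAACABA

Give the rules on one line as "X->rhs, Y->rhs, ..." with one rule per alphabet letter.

A->BA, B->ACA, C->A

  step 4 ⇒ step 5: ACABABAACABABAABAACABABAABAACABAACABABAACABABAABAACABAACABABAACABABAABAACABA ⇒ BA·A·BA·ACA·BA·ACA·BA·BA·A·BA·ACA·BA·ACA·BA·BA·ACA·BA·BA·A·BA·ACA·BA·ACA·BA·BA·ACA·BA·BA·A·BA·ACA·BA·BA·A·BA·ACA·BA·ACA·BA·BA·A·BA·ACA·BA·ACA·BA·BA·ACA·BA·BA·A·BA·ACA·BA·BA·A·BA·ACA·BA·ACA·BA·BA·A·BA·ACA·BA·ACA·BA·BA·ACA·BA·BA·A·BA·ACA·BA
    A ↦ BA
    B ↦ ACA
    C ↦ A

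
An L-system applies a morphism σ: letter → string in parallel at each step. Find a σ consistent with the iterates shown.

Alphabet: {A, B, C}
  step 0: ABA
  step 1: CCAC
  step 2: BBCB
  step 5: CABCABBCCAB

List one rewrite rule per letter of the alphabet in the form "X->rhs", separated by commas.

A->C, B->CA, C->B

  step 1 ⇒ step 2: CCAC ⇒ B·B·C·B
    A ↦ C
    C ↦ B
  step 0 ⇒ step 1: ABA ⇒ C·CA·C
    B ↦ CA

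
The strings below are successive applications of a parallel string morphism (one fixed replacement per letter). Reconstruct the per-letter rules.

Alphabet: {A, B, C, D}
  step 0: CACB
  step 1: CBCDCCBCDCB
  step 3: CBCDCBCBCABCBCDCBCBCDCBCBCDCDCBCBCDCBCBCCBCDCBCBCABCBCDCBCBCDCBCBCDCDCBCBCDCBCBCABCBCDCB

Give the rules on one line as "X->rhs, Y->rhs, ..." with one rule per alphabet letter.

A->DC, B->DCB, C->CBC, D->AB

  step 0 ⇒ step 1: CACB ⇒ CBC·DC·CBC·DCB
    A ↦ DC
    B ↦ DCB
    C ↦ CBC
    D ↦ AB  (constrained at step 1)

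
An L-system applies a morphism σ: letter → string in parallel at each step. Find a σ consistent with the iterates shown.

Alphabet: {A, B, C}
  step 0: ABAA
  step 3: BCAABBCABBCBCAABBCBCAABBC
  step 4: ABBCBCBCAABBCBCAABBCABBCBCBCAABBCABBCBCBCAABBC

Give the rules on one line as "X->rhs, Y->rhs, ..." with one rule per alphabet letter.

  step 3 ⇒ step 4: BCAABBCABBCBCAABBCBCAABBC ⇒ A·BBC·BC·BC·A·A·BBC·BC·A·A·BBC·A·BBC·BC·BC·A·A·BBC·A·BBC·BC·BC·A·A·BBC
    A ↦ BC
    B ↦ A
    C ↦ BBC

A->BC, B->A, C->BBC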